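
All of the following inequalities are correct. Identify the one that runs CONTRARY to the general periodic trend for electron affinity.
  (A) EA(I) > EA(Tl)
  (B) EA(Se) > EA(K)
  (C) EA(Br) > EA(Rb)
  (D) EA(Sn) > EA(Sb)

(D)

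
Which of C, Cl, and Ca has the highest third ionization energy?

Ca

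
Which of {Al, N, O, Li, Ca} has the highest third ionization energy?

Li

After 2 electrons have been removed, what remains? Al²⁺ still has 1 valence electron; N²⁺ still has 3 valence electrons; O²⁺ still has 4 valence electrons; Li²⁺ is already 1 electron into the core; Ca²⁺ is the bare [Ar] core.
Usually core removal costs more than valence removal, but here the competition is close: a tightly held n=2 valence electron can cost more to remove than an n=3 core electron, so the actual values have to decide it.
Valence configurations: Al²⁺ [Ne]3s¹, N²⁺ [He]2s²2p¹, O²⁺ [He]2s²2p².
Tabulated IE_3 (kJ/mol): Al 2745, N 4578, O 5300, Li 11815, Ca 4912.
Hence IE_3: Al < N < Ca < O < Li.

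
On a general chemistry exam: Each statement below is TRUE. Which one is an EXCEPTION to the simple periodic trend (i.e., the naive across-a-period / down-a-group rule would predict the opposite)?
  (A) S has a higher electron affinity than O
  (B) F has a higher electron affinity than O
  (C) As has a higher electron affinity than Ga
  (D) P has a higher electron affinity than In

(A)

The general trend: electron affinity increases across a period and decreases down a group.
(A) S (period 3, group 16) vs O (period 2, group 16): the stated order contradicts the simple trend.
(B) F (period 2, group 17) vs O (period 2, group 16): the stated order agrees with the simple trend.
(C) As (period 4, group 15) vs Ga (period 4, group 13): the stated order agrees with the simple trend.
(D) P (period 3, group 15) vs In (period 5, group 13): the stated order agrees with the simple trend.
The exception is (A): the compact 2p subshell of O repels the added electron more than S's larger 3p does.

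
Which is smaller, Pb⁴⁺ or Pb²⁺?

Pb⁴⁺

Both ions have Z = 82 protons, but Pb⁴⁺ has lost more electrons, so its remaining electrons feel a larger effective nuclear charge per electron and are pulled in more tightly.
Higher positive charge → smaller ion, so Pb²⁺ > Pb⁴⁺.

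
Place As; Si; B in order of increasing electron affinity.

B < As < Si

B is in period 2, group 13; Si is in period 3, group 14; As is in period 4, group 15.
EA tends to increase across a period and decrease down a group, though the pattern is less regular than for IE or radius.
These sit on a diagonal, where the across-period and down-group effects partly cancel.
As > B: period and group pull opposite ways; the across-period shift dominates (78 vs 27 kJ/mol).
Si > As: period and group pull opposite ways; the down-group shift dominates (134 vs 78 kJ/mol).
Approximate values (kJ/mol): B 27, Si 134, As 78.
So from lowest to highest: B < As < Si.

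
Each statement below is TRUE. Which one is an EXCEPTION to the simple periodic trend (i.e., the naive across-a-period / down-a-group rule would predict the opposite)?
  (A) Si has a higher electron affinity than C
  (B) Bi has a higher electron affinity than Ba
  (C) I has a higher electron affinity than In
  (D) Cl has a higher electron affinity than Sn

The general trend: electron affinity increases across a period and decreases down a group.
(A) Si (period 3, group 14) vs C (period 2, group 14): the stated order contradicts the simple trend.
(B) Bi (period 6, group 15) vs Ba (period 6, group 2): the stated order agrees with the simple trend.
(C) I (period 5, group 17) vs In (period 5, group 13): the stated order agrees with the simple trend.
(D) Cl (period 3, group 17) vs Sn (period 5, group 14): the stated order agrees with the simple trend.
The exception is (A): Si's larger, more diffuse 3p orbitals accept an added electron slightly more readily than C's compact 2p.

(A)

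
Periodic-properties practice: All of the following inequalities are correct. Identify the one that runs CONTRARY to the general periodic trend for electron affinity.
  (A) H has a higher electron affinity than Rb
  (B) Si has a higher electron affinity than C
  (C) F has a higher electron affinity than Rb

(B)

The general trend: electron affinity increases across a period and decreases down a group.
(A) H (period 1, group 1) vs Rb (period 5, group 1): the stated order agrees with the simple trend.
(B) Si (period 3, group 14) vs C (period 2, group 14): the stated order contradicts the simple trend.
(C) F (period 2, group 17) vs Rb (period 5, group 1): the stated order agrees with the simple trend.
The exception is (B): Si's larger, more diffuse 3p orbitals accept an added electron slightly more readily than C's compact 2p.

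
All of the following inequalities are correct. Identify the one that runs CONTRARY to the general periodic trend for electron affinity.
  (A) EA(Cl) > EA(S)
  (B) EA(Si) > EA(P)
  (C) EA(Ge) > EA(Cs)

(B)

The general trend: electron affinity increases across a period and decreases down a group.
(A) Cl (period 3, group 17) vs S (period 3, group 16): the stated order agrees with the simple trend.
(B) Si (period 3, group 14) vs P (period 3, group 15): the stated order contradicts the simple trend.
(C) Ge (period 4, group 14) vs Cs (period 6, group 1): the stated order agrees with the simple trend.
The exception is (B): adding an electron to P's half-filled 3p³ is unfavourable, so Si (3p²) has the more exothermic EA.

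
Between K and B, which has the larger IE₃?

K

IE_3 is the cost of taking one more electron from the +2 cation: K²⁺ is already 1 electron into the core; B²⁺ still has 1 valence electron.
Core electrons are held far more tightly than valence electrons, so K tops the IE_3 order.
Tabulated IE_3 (kJ/mol): K 4420, B 3660.
So the third ionization energies run B < K.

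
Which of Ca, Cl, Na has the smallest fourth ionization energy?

After 3 electrons have been removed, what remains? Ca³⁺ is already 1 electron into the core; Cl³⁺ still has 4 valence electrons; Na³⁺ is already 2 electrons into the core.
Pulling an electron out of a noble-gas core costs far more than removing a remaining valence electron, so Ca and Na sit at the high end of IE_4.
Approximate IE_4 values (kJ/mol): Ca 6491, Cl 5159, Na 9543.
So the fourth ionization energies run Cl < Ca < Na.

Cl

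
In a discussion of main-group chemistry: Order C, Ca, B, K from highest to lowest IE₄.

After 3 electrons have been removed, what remains? C³⁺ still has 1 valence electron; Ca³⁺ is already 1 electron into the core; B³⁺ is the bare [He] core; K³⁺ is already 2 electrons into the core.
Usually core removal costs more than valence removal, but here the competition is close: a tightly held n=2 valence electron can cost more to remove than an n=3 core electron, so the actual values have to decide it.
Tabulated IE_4 (kJ/mol): C 6223, Ca 6491, B 25026, K 5877.
Hence IE_4: K < C < Ca < B.

B > Ca > C > K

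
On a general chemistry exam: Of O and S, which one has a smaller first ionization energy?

O is in period 2, group 16; S is in period 3, group 16.
Across a period the outer electron is held more tightly (higher IE₁); down a group it sits in a higher shell, more shielded, and comes off more easily.
All are in group 16, so first ionization energy increases up the group.
So S has the smaller first ionization energy (S < O).

S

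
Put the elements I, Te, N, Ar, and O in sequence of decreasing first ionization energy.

Ar > N > O > I > Te

N is in period 2, group 15; O is in period 2, group 16; Ar is in period 3, group 18; Te is in period 5, group 16; I is in period 5, group 17.
Removing the outermost electron gets harder across a period and easier down a group.
Neither a single period nor a single group — weigh both effects.
I > Te: both are in period 5; the period trend gives I the larger value.
O > I: period and group pull opposite ways; the down-group shift dominates (1314 vs 1008 kJ/mol).
N > O: this pair runs against the simple trend — see the exception note.
Ar > N: period and group pull opposite ways; the across-period shift dominates (1521 vs 1402 kJ/mol).
Note the exception: N has a higher first ionization energy than O, contrary to the simple trend — pairing an electron in O's 2p⁴ costs repulsion energy, so O ionizes more easily than half-filled N (2p³).
Tabulated first ionization energy (kJ/mol): N 1402, O 1314, Ar 1521, Te 869, I 1008.
So from highest to lowest: Ar > N > O > I > Te.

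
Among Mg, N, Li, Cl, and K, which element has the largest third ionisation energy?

Li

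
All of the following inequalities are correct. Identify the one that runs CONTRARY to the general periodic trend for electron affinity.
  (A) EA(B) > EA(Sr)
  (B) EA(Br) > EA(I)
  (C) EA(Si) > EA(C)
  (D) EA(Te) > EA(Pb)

The general trend: electron affinity increases across a period and decreases down a group.
(A) B (period 2, group 13) vs Sr (period 5, group 2): the stated order agrees with the simple trend.
(B) Br (period 4, group 17) vs I (period 5, group 17): the stated order agrees with the simple trend.
(C) Si (period 3, group 14) vs C (period 2, group 14): the stated order contradicts the simple trend.
(D) Te (period 5, group 16) vs Pb (period 6, group 14): the stated order agrees with the simple trend.
The exception is (C): Si's larger, more diffuse 3p orbitals accept an added electron slightly more readily than C's compact 2p.

(C)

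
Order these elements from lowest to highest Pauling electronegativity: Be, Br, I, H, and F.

Atoms toward the upper right of the periodic table pull bonding electrons most strongly.
Here both period and group differ, so the two effects have to be weighed against each other.
H > Be: the two effects oppose for this pair; the down-group effect wins (2.20 vs 1.57).
I > H: the two effects oppose for this pair; the across-period effect wins (2.66 vs 2.20).
Br > I: Br sits above I in group 17, so the down-group effect alone puts Br higher.
F > Br: they share group 17; the group trend gives F the larger value.
Tabulated electronegativity (Pauling): H 2.20, Be 1.57, F 3.98, Br 2.96, I 2.66.
So from lowest to highest: Be < H < I < Br < F.

Be < H < I < Br < F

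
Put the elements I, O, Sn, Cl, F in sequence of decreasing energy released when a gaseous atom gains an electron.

Cl > F > I > O > Sn

O is in period 2, group 16; F is in period 2, group 17; Cl is in period 3, group 17; Sn is in period 5, group 14; I is in period 5, group 17.
EA tends to increase across a period and decrease down a group, though the pattern is less regular than for IE or radius.
These span different periods and groups, so the two trends combine.
O > Sn: relative to Sn, both the across-period and down-group shifts push O's electron affinity up.
I > O: period and group pull opposite ways; the across-period shift dominates (295 vs 141 kJ/mol).
F > I: F sits above I in group 17, so the down-group effect alone puts F higher.
Cl > F: this pair runs against the simple trend — see the exception note.
Note the exception: Cl has a higher electron affinity than F, contrary to the simple trend — F's small 2p subshell makes the incoming electron feel strong e⁻–e⁻ repulsion, so Cl actually releases more energy on gaining an electron.
Approximate values (kJ/mol): O 141, F 328, Cl 349, Sn 107, I 295.
So from highest to lowest: Cl > F > I > O > Sn.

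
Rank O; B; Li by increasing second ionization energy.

Consider each +1 ion: O⁺ still has 5 valence electrons; B⁺ still has 2 valence electrons; Li⁺ is the bare [He] core.
Core electrons are held far more tightly than valence electrons, so Li tops the IE_2 order.
Valence configurations: O⁺ [He]2s²2p³, B⁺ [He]2s².
The numbers (kJ/mol): O 3388, B 2427, Li 7298.
Putting it together, IE_2: B < O < Li.

B < O < Li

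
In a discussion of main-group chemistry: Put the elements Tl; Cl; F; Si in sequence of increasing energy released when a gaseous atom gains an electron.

F is in period 2, group 17; Si is in period 3, group 14; Cl is in period 3, group 17; Tl is in period 6, group 13.
EA tends to increase across a period and decrease down a group, though the pattern is less regular than for IE or radius.
Neither a single period nor a single group — weigh both effects.
Si > Tl: both effects reinforce here, so Si is clearly the higher of the two.
F > Si: relative to Si, both the across-period and down-group shifts push F's electron affinity up.
Cl > F: this pair runs against the simple trend — see the exception note.
Note the exception: Cl has a higher electron affinity than F, contrary to the simple trend — F's small 2p subshell makes the incoming electron feel strong e⁻–e⁻ repulsion, so Cl actually releases more energy on gaining an electron.
Tabulated electron affinity (kJ/mol): F 328, Si 134, Cl 349, Tl 19.
So from lowest to highest: Tl < Si < F < Cl.

Tl < Si < F < Cl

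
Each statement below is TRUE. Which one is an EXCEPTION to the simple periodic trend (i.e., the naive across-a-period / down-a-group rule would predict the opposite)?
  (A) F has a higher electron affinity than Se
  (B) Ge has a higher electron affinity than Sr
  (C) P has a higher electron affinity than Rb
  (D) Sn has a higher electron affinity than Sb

(D)

The general trend: electron affinity increases across a period and decreases down a group.
(A) F (period 2, group 17) vs Se (period 4, group 16): the stated order agrees with the simple trend.
(B) Ge (period 4, group 14) vs Sr (period 5, group 2): the stated order agrees with the simple trend.
(C) P (period 3, group 15) vs Rb (period 5, group 1): the stated order agrees with the simple trend.
(D) Sn (period 5, group 14) vs Sb (period 5, group 15): the stated order contradicts the simple trend.
The exception is (D): adding an electron to Sb's half-filled 5p³ is unfavourable, so Sn has the more exothermic EA.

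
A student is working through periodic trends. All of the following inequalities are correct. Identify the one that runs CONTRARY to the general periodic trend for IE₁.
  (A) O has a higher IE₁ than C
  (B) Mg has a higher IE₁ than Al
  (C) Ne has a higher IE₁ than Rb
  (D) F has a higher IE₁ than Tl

(B)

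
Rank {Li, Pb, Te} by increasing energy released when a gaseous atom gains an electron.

Li is in period 2, group 1; Te is in period 5, group 16; Pb is in period 6, group 14.
Adding an electron releases more energy for atoms nearer the top right (short of the noble gases).
Here both period and group differ, so the two effects have to be weighed against each other.
Li > Pb: period and group pull opposite ways; the down-group shift dominates (60 vs 35 kJ/mol).
Te > Li: the two effects oppose for this pair; the across-period effect wins (190 vs 60 kJ/mol).
Approximate values (kJ/mol): Li 60, Te 190, Pb 35.
So from lowest to highest: Pb < Li < Te.

Pb < Li < Te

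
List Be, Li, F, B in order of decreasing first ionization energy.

F > Be > B > Li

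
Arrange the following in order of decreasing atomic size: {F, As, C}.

C is in period 2, group 14; F is in period 2, group 17; As is in period 4, group 15.
Atomic radius shrinks across a period as nuclear charge pulls the same shell inward, and grows down a group as new shells are added.
Here both period and group differ, so the two effects have to be weighed against each other.
C > F: both are in period 2; the period trend gives C the larger value.
As > C: period and group pull opposite ways; the down-group shift dominates (121 vs 75 pm).
For reference (pm): C 75, F 64, As 121.
So from largest to smallest: As > C > F.

As, C, F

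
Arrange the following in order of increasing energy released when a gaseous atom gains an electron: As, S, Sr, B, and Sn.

B is in period 2, group 13; S is in period 3, group 16; As is in period 4, group 15; Sr is in period 5, group 2; Sn is in period 5, group 14.
EA tends to increase across a period and decrease down a group, though the pattern is less regular than for IE or radius.
Neither a single period nor a single group — weigh both effects.
B > Sr: relative to Sr, both the across-period and down-group shifts push B's electron affinity up.
As > B: the two effects oppose for this pair; the across-period effect wins (78 vs 27 kJ/mol).
Sn > As: this pair runs against the simple trend — see the exception note.
S > Sn: relative to Sn, both the across-period and down-group shifts push S's electron affinity up.
Note the exception: Sn has a higher electron affinity than As, contrary to the simple trend — adding an electron to As's half-filled np³ subshell costs electron-pairing energy.
Approximate values (kJ/mol): B 27, S 200, As 78, Sr 5, Sn 107.
So from lowest to highest: Sr < B < As < Sn < S.

Sr < B < As < Sn < S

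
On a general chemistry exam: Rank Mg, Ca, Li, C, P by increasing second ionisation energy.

Ca, Mg, P, C, Li

Consider each +1 ion: Mg⁺ still has 1 valence electron; Ca⁺ still has 1 valence electron; Li⁺ is the bare [He] core; C⁺ still has 3 valence electrons; P⁺ still has 4 valence electrons.
Core electrons are held far more tightly than valence electrons, so Li tops the IE_2 order.
Valence configurations: Mg⁺ [Ne]3s¹, Ca⁺ [Ar]4s¹, C⁺ [He]2s²2p¹, P⁺ [Ne]3s²3p².
Approximate IE_2 values (kJ/mol): Mg 1451, Ca 1145, Li 7298, C 2353, P 1907.
Putting it together, IE_2: Ca < Mg < P < C < Li.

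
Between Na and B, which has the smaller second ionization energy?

Consider each +1 ion: Na⁺ is the bare [Ne] core; B⁺ still has 2 valence electrons.
Pulling an electron out of a noble-gas core costs far more than removing a remaining valence electron, so Na sits at the high end of IE_2.
Tabulated IE_2 (kJ/mol): Na 4562, B 2427.
Overall IE_2 order: B < Na.

B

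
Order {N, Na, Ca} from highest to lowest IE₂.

After 1 electron has been removed, what remains? N⁺ still has 4 valence electrons; Na⁺ is the bare [Ne] core; Ca⁺ still has 1 valence electron.
Core electrons are held far more tightly than valence electrons, so Na tops the IE_2 order.
Valence configurations: N⁺ [He]2s²2p², Ca⁺ [Ar]4s¹.
The numbers (kJ/mol): N 2856, Na 4562, Ca 1145.
Putting it together, IE_2: Ca < N < Na.

Na, N, Ca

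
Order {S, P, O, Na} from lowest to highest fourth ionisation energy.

S < P < O < Na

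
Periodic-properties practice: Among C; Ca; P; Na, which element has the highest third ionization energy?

After 2 electrons have been removed, what remains? C²⁺ still has 2 valence electrons; Ca²⁺ is the bare [Ar] core; P²⁺ still has 3 valence electrons; Na²⁺ is already 1 electron into the core.
Pulling an electron out of a noble-gas core costs far more than removing a remaining valence electron, so Ca and Na sit at the high end of IE_3.
Valence configurations: C²⁺ [He]2s², P²⁺ [Ne]3s²3p¹.
Tabulated IE_3 (kJ/mol): C 4620, Ca 4912, P 2914, Na 6910.
So the third ionization energies run P < C < Ca < Na.

Na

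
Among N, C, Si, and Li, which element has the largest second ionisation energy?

After 1 electron has been removed, what remains? N⁺ still has 4 valence electrons; C⁺ still has 3 valence electrons; Si⁺ still has 3 valence electrons; Li⁺ is the bare [He] core.
Core electrons are held far more tightly than valence electrons, so Li tops the IE_2 order.
Valence configurations: N⁺ [He]2s²2p², C⁺ [He]2s²2p¹, Si⁺ [Ne]3s²3p¹.
Tabulated IE_2 (kJ/mol): N 2856, C 2353, Si 1577, Li 7298.
Putting it together, IE_2: Si < C < N < Li.

Li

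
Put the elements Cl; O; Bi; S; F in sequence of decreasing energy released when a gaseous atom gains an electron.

Cl > F > S > O > Bi

Atoms with high Z_eff and room in the valence shell (especially the halogens) have the most exothermic electron affinities.
Neither a single period nor a single group — weigh both effects.
O > Bi: both effects reinforce here, so O is clearly the higher of the two.
S > O: this pair runs against the simple trend — see the exception note.
F > S: both effects reinforce here, so F is clearly the higher of the two.
Cl > F: this pair runs against the simple trend — see the exception note.
Note the exception: S has a higher electron affinity than O, contrary to the simple trend — the compact 2p subshell of O repels the added electron more than S's larger 3p does.
Note the exception: Cl has a higher electron affinity than F, contrary to the simple trend — F's small 2p subshell makes the incoming electron feel strong e⁻–e⁻ repulsion, so Cl actually releases more energy on gaining an electron.
For reference (kJ/mol): O 141, F 328, S 200, Cl 349, Bi 91.
So from highest to lowest: Cl > F > S > O > Bi.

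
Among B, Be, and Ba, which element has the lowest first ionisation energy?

Be is in period 2, group 2; B is in period 2, group 13; Ba is in period 6, group 2.
IE₁ increases left→right with effective nuclear charge and decreases top→bottom as the valence shell moves farther out.
These span different periods and groups, so the two trends combine.
B > Ba: relative to Ba, both the across-period and down-group shifts push B's first ionization energy up.
Be > B: this pair runs against the simple trend — see the exception note.
Note the exception: Be has a higher first ionization energy than B, contrary to the simple trend — removing B's lone 2p electron is easier than breaking Be's filled 2s².
Approximate values (kJ/mol): Be 900, B 801, Ba 503.
The lowest first ionisation energy among these belongs to Ba.

Ba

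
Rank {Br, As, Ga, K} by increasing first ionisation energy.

K is in period 4, group 1; Ga is in period 4, group 13; As is in period 4, group 15; Br is in period 4, group 17.
Across a period the outer electron is held more tightly (higher IE₁); down a group it sits in a higher shell, more shielded, and comes off more easily.
All lie in period 4, so first ionization energy increases left to right.
So from lowest to highest: K < Ga < As < Br.

K < Ga < As < Br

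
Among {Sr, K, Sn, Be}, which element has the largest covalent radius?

K

Atomic radius shrinks across a period as nuclear charge pulls the same shell inward, and grows down a group as new shells are added.
Neither a single period nor a single group — weigh both effects.
Sn > Be: the two effects oppose for this pair; the down-group effect wins (140 vs 102 pm).
Sr > Sn: both are in period 5; the period trend gives Sr the larger value.
K > Sr: period and group pull opposite ways; the across-period shift dominates (196 vs 185 pm).
Tabulated atomic radius (pm): Be 102, K 196, Sr 185, Sn 140.
The largest covalent radius among these belongs to K.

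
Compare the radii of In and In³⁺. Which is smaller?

In³⁺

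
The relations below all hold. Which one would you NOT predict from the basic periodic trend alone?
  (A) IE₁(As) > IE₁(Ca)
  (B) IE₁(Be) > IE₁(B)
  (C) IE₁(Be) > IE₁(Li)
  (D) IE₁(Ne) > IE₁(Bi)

The general trend: first ionization energy increases across a period and decreases down a group.
(A) As (period 4, group 15) vs Ca (period 4, group 2): the stated order agrees with the simple trend.
(B) Be (period 2, group 2) vs B (period 2, group 13): the stated order contradicts the simple trend.
(C) Be (period 2, group 2) vs Li (period 2, group 1): the stated order agrees with the simple trend.
(D) Ne (period 2, group 18) vs Bi (period 6, group 15): the stated order agrees with the simple trend.
The exception is (B): removing B's lone 2p electron is easier than breaking Be's filled 2s².

(B)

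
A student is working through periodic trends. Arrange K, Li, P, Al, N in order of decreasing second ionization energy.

Li, K, N, P, Al

After 1 electron has been removed, what remains? K⁺ is the bare [Ar] core; Li⁺ is the bare [He] core; P⁺ still has 4 valence electrons; Al⁺ still has 2 valence electrons; N⁺ still has 4 valence electrons.
Core electrons are held far more tightly than valence electrons, so K and Li top the IE_2 order.
Valence configurations: P⁺ [Ne]3s²3p², Al⁺ [Ne]3s², N⁺ [He]2s²2p².
Approximate IE_2 values (kJ/mol): K 3052, Li 7298, P 1907, Al 1817, N 2856.
Overall IE_2 order: Al < P < N < K < Li.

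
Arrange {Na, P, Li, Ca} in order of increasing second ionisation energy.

IE_2 is the cost of taking one more electron from the +1 cation: Na⁺ is the bare [Ne] core; P⁺ still has 4 valence electrons; Li⁺ is the bare [He] core; Ca⁺ still has 1 valence electron.
Core electrons are held far more tightly than valence electrons, so Na and Li top the IE_2 order.
Valence configurations: P⁺ [Ne]3s²3p², Ca⁺ [Ar]4s¹.
The numbers (kJ/mol): Na 4562, P 1907, Li 7298, Ca 1145.
Putting it together, IE_2: Ca < P < Na < Li.

Ca, P, Na, Li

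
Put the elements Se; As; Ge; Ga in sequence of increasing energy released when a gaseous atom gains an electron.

Ga, As, Ge, Se

Electron affinity generally becomes more exothermic across a period toward the halogens and less exothermic down a group.
All lie in period 4; the across-period trend (electron affinity increases left to right) applies, with the exception below.
Note the exception: Ge has a higher electron affinity than As, contrary to the simple trend — adding an electron to As's half-filled 4p³ is unfavourable, so Ge (4p²) has the more exothermic EA.
For reference (kJ/mol): Ga 29, Ge 119, As 78, Se 195.
So from lowest to highest: Ga < As < Ge < Se.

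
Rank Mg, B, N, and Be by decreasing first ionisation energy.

N > Be > B > Mg

Removing the outermost electron gets harder across a period and easier down a group.
Here both period and group differ, so the two effects have to be weighed against each other.
B > Mg: both effects reinforce here, so B is clearly the higher of the two.
Be > B: this pair runs against the simple trend — see the exception note.
N > Be: both are in period 2; the period trend gives N the larger value.
Note the exception: Be has a higher first ionization energy than B, contrary to the simple trend — removing B's lone 2p electron is easier than breaking Be's filled 2s².
Approximate values (kJ/mol): Be 900, B 801, N 1402, Mg 738.
So from highest to lowest: N > Be > B > Mg.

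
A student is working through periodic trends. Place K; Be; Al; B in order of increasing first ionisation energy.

K < Al < B < Be

Across a period the outer electron is held more tightly (higher IE₁); down a group it sits in a higher shell, more shielded, and comes off more easily.
Neither a single period nor a single group — weigh both effects.
Al > K: relative to K, both the across-period and down-group shifts push Al's first ionization energy up.
B > Al: B sits above Al in group 13, so the down-group effect alone puts B higher.
Be > B: this pair runs against the simple trend — see the exception note.
Note the exception: Be has a higher first ionization energy than B, contrary to the simple trend — removing B's lone 2p electron is easier than breaking Be's filled 2s².
Approximate values (kJ/mol): Be 900, B 801, Al 578, K 419.
So from lowest to highest: K < Al < B < Be.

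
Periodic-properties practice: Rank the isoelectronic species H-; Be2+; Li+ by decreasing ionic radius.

H- > Li+ > Be2+

All of these have 2 electrons, so size is governed by nuclear charge alone: the more protons, the stronger the pull on the same electron cloud, and the smaller the ion.
Nuclear charges: Be2+ (Z=4), Li+ (Z=3), H- (Z=1).
Largest to smallest: H- > Li+ > Be2+.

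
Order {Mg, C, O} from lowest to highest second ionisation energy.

Mg, C, O

After 1 electron has been removed, what remains? Mg⁺ still has 1 valence electron; C⁺ still has 3 valence electrons; O⁺ still has 5 valence electrons.
All are still removing valence electrons, so compare the +1 ions as you would atoms: IE_2 generally rises across a period (higher Z_eff) and falls down a group (larger shell), subject to the usual subshell exceptions.
Valence configurations: Mg⁺ [Ne]3s¹, C⁺ [He]2s²2p¹, O⁺ [He]2s²2p³.
Approximate IE_2 values (kJ/mol): Mg 1451, C 2353, O 3388.
Hence IE_2: Mg < C < O.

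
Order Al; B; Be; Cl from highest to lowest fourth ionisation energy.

B, Be, Al, Cl

IE_4 is the cost of taking one more electron from the +3 cation: Al³⁺ is the bare [Ne] core; B³⁺ is the bare [He] core; Be³⁺ is already 1 electron into the core; Cl³⁺ still has 4 valence electrons.
Core electrons are held far more tightly than valence electrons, so Al, Be and B top the IE_4 order.
Approximate IE_4 values (kJ/mol): Al 11577, B 25026, Be 21007, Cl 5159.
So the fourth ionization energies run Cl < Al < Be < B.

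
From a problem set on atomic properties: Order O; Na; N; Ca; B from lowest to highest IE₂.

After 1 electron has been removed, what remains? O⁺ still has 5 valence electrons; Na⁺ is the bare [Ne] core; N⁺ still has 4 valence electrons; Ca⁺ still has 1 valence electron; B⁺ still has 2 valence electrons.
Core electrons are held far more tightly than valence electrons, so Na tops the IE_2 order.
Valence configurations: O⁺ [He]2s²2p³, N⁺ [He]2s²2p², Ca⁺ [Ar]4s¹, B⁺ [He]2s².
Approximate IE_2 values (kJ/mol): O 3388, Na 4562, N 2856, Ca 1145, B 2427.
Overall IE_2 order: Ca < B < N < O < Na.

Ca < B < N < O < Na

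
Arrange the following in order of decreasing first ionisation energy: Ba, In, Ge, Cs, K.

Ge, In, Ba, K, Cs

Removing the outermost electron gets harder across a period and easier down a group.
Here both period and group differ, so the two effects have to be weighed against each other.
K > Cs: K sits above Cs in group 1, so the down-group effect alone puts K higher.
Ba > K: period and group pull opposite ways; the across-period shift dominates (503 vs 419 kJ/mol).
In > Ba: both effects reinforce here, so In is clearly the higher of the two.
Ge > In: relative to In, both the across-period and down-group shifts push Ge's first ionization energy up.
For reference (kJ/mol): K 419, Ge 762, In 558, Cs 376, Ba 503.
So from highest to lowest: Ge > In > Ba > K > Cs.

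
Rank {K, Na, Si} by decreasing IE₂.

IE_2 is the cost of taking one more electron from the +1 cation: K⁺ is the bare [Ar] core; Na⁺ is the bare [Ne] core; Si⁺ still has 3 valence electrons.
Core electrons are held far more tightly than valence electrons, so K and Na top the IE_2 order.
Tabulated IE_2 (kJ/mol): K 3052, Na 4562, Si 1577.
So the second ionization energies run Si < K < Na.

Na > K > Si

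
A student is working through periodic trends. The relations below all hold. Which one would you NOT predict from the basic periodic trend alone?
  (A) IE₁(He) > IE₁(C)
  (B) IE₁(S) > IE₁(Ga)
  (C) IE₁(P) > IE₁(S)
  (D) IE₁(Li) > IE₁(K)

(C)

The general trend: IE₁ increases across a period and decreases down a group.
(A) He (period 1, group 18) vs C (period 2, group 14): the stated order agrees with the simple trend.
(B) S (period 3, group 16) vs Ga (period 4, group 13): the stated order agrees with the simple trend.
(C) P (period 3, group 15) vs S (period 3, group 16): the stated order contradicts the simple trend.
(D) Li (period 2, group 1) vs K (period 4, group 1): the stated order agrees with the simple trend.
The exception is (C): S (3p⁴) ionizes more easily than half-filled P (3p³) because the paired 3p electron in S is pushed out by e⁻–e⁻ repulsion.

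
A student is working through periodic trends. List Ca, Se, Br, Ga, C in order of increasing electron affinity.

Ca < Ga < C < Se < Br

C is in period 2, group 14; Ca is in period 4, group 2; Ga is in period 4, group 13; Se is in period 4, group 16; Br is in period 4, group 17.
Atoms with high Z_eff and room in the valence shell (especially the halogens) have the most exothermic electron affinities.
Here both period and group differ, so the two effects have to be weighed against each other.
Ga > Ca: Ga lies to the right of Ca in period 4, so the across-period effect alone puts Ga higher.
C > Ga: both effects reinforce here, so C is clearly the higher of the two.
Se > C: period and group pull opposite ways; the across-period shift dominates (195 vs 122 kJ/mol).
Br > Se: both are in period 4; the period trend gives Br the larger value.
For reference (kJ/mol): C 122, Ca 2, Ga 29, Se 195, Br 325.
So from lowest to highest: Ca < Ga < C < Se < Br.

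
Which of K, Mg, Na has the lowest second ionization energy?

Mg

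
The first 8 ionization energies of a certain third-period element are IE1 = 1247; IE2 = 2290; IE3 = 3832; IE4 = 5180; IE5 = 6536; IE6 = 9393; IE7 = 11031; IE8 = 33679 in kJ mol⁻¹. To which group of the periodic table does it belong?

Group 17

Look for the largest jump between consecutive ionization energies: IE8/IE7 ≈ 3.1, far larger than any earlier ratio.
That jump marks the point where a core electron is being removed. So the atom has 7 valence electrons.
A main-group element with 7 valence electrons is in group 17.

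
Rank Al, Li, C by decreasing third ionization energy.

The third ionization energy removes an electron from the +2 ion. For each element: Al²⁺ still has 1 valence electron; Li²⁺ is already 1 electron into the core; C²⁺ still has 2 valence electrons.
Breaking into a closed-shell core is much more expensive than removing a leftover valence electron — Li has the largest IE_3 here.
Valence configurations: Al²⁺ [Ne]3s¹, C²⁺ [He]2s².
Approximate IE_3 values (kJ/mol): Al 2745, Li 11815, C 4620.
So the third ionization energies run Al < C < Li.

Li > C > Al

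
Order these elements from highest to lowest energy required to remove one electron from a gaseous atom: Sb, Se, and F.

F is in period 2, group 17; Se is in period 4, group 16; Sb is in period 5, group 15.
Across a period the outer electron is held more tightly (higher IE₁); down a group it sits in a higher shell, more shielded, and comes off more easily.
Here both period and group differ, so the two effects have to be weighed against each other.
Se > Sb: both effects reinforce here, so Se is clearly the higher of the two.
F > Se: both effects reinforce here, so F is clearly the higher of the two.
For reference (kJ/mol): F 1681, Se 941, Sb 831.
So from highest to lowest: F > Se > Sb.

F, Se, Sb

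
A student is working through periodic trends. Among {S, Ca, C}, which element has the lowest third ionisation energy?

S

After 2 electrons have been removed, what remains? S²⁺ still has 4 valence electrons; Ca²⁺ is the bare [Ar] core; C²⁺ still has 2 valence electrons.
Pulling an electron out of a noble-gas core costs far more than removing a remaining valence electron, so Ca sits at the high end of IE_3.
Valence configurations: S²⁺ [Ne]3s²3p², C²⁺ [He]2s².
The numbers (kJ/mol): S 3357, Ca 4912, C 4620.
Overall IE_3 order: S < C < Ca.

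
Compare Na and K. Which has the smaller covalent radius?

Na

Na is in period 3, group 1; K is in period 4, group 1.
Radius decreases left→right (rising Z_eff, same n) and increases top→bottom (higher n).
All are in group 1, so atomic radius increases down the group.
So Na has the smaller covalent radius (Na < K).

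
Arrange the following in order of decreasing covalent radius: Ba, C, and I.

Ba > I > C

Radius decreases left→right (rising Z_eff, same n) and increases top→bottom (higher n).
These span different periods and groups, so the two trends combine.
I > C: period and group pull opposite ways; the down-group shift dominates (133 vs 75 pm).
Ba > I: both effects reinforce here, so Ba is clearly the larger of the two.
Tabulated atomic radius (pm): C 75, I 133, Ba 196.
So from largest to smallest: Ba > I > C.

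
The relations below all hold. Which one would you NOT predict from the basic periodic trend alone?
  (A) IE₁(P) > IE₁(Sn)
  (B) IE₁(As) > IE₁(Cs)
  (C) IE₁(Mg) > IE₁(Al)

(C)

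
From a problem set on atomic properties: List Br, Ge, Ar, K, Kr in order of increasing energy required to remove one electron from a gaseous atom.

Across a period the outer electron is held more tightly (higher IE₁); down a group it sits in a higher shell, more shielded, and comes off more easily.
Neither a single period nor a single group — weigh both effects.
Ge > K: Ge lies to the right of K in period 4, so the across-period effect alone puts Ge higher.
Br > Ge: Br lies to the right of Ge in period 4, so the across-period effect alone puts Br higher.
Kr > Br: Kr lies to the right of Br in period 4, so the across-period effect alone puts Kr higher.
Ar > Kr: they share group 18; the group trend gives Ar the larger value.
For reference (kJ/mol): Ar 1521, K 419, Ge 762, Br 1140, Kr 1351.
So from lowest to highest: K < Ge < Br < Kr < Ar.

K < Ge < Br < Kr < Ar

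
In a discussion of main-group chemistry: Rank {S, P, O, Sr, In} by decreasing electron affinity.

S > O > P > In > Sr

Atoms with high Z_eff and room in the valence shell (especially the halogens) have the most exothermic electron affinities.
Neither a single period nor a single group — weigh both effects.
In > Sr: In lies to the right of Sr in period 5, so the across-period effect alone puts In higher.
P > In: both effects reinforce here, so P is clearly the higher of the two.
O > P: both effects reinforce here, so O is clearly the higher of the two.
S > O: this pair runs against the simple trend — see the exception note.
Note the exception: S has a higher electron affinity than O, contrary to the simple trend — the compact 2p subshell of O repels the added electron more than S's larger 3p does.
Approximate values (kJ/mol): O 141, P 72, S 200, Sr 5, In 29.
So from highest to lowest: S > O > P > In > Sr.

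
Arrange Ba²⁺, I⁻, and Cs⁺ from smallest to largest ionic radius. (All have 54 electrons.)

All of these have 54 electrons, so size is governed by nuclear charge alone: the more protons, the stronger the pull on the same electron cloud, and the smaller the ion.
Nuclear charges: Ba²⁺ (Z=56), Cs⁺ (Z=55), I⁻ (Z=53).
Smallest to largest: Ba²⁺ < Cs⁺ < I⁻.

Ba²⁺ < Cs⁺ < I⁻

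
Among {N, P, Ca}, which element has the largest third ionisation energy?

IE_3 is the cost of taking one more electron from the +2 cation: N²⁺ still has 3 valence electrons; P²⁺ still has 3 valence electrons; Ca²⁺ is the bare [Ar] core.
Breaking into a closed-shell core is much more expensive than removing a leftover valence electron — Ca has the largest IE_3 here.
Valence configurations: N²⁺ [He]2s²2p¹, P²⁺ [Ne]3s²3p¹.
Tabulated IE_3 (kJ/mol): N 4578, P 2914, Ca 4912.
Overall IE_3 order: P < N < Ca.

Ca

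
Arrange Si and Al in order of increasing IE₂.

IE_2 is the cost of taking one more electron from the +1 cation: Si⁺ still has 3 valence electrons; Al⁺ still has 2 valence electrons.
All are still removing valence electrons, so compare the +1 ions as you would atoms: IE_2 generally rises across a period (higher Z_eff) and falls down a group (larger shell), subject to the usual subshell exceptions.
Valence configurations: Si⁺ [Ne]3s²3p¹, Al⁺ [Ne]3s².
Si⁺ loses a lone 3p electron whereas Al⁺ must break into a filled 3s² pair, so IE_2(Al) > IE_2(Si) even though Si has the higher nuclear charge.
Tabulated IE_2 (kJ/mol): Si 1577, Al 1817.
Putting it together, IE_2: Si < Al.

Si < Al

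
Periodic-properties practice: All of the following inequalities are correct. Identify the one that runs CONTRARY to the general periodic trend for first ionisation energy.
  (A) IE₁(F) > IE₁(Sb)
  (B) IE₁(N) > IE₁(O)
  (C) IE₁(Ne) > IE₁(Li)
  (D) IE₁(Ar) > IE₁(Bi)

(B)

The general trend: first ionisation energy increases across a period and decreases down a group.
(A) F (period 2, group 17) vs Sb (period 5, group 15): the stated order agrees with the simple trend.
(B) N (period 2, group 15) vs O (period 2, group 16): the stated order contradicts the simple trend.
(C) Ne (period 2, group 18) vs Li (period 2, group 1): the stated order agrees with the simple trend.
(D) Ar (period 3, group 18) vs Bi (period 6, group 15): the stated order agrees with the simple trend.
The exception is (B): pairing an electron in O's 2p⁴ costs repulsion energy, so O ionizes more easily than half-filled N (2p³).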